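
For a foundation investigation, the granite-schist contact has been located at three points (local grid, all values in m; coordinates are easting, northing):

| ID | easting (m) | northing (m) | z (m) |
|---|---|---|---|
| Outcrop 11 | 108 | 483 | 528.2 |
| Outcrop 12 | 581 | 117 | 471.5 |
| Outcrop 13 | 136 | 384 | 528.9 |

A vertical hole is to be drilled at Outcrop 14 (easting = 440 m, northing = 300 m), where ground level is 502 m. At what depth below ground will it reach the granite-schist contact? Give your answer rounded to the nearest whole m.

Let the plane be z = a·easting + b·northing + c.
Outcrop 12−Outcrop 11: 473a − 366b = −56.7;  Outcrop 13−Outcrop 11: 28a − 99b = 0.7.
Solving gives a = −0.16046, b = −0.05245.
Then c = 528.2 − a·108 − b·483 = 570.86.
At (440, 300): z_contact = −70.6 − 15.7 + 570.86 = 484.5 m.
Depth below ground = 502 − 484.5 = 17 m.

17 m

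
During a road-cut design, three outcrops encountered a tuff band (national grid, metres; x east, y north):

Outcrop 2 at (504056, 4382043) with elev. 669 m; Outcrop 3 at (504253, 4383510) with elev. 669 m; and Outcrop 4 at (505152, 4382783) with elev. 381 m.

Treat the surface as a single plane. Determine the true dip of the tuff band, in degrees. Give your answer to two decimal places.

16.26°

Two edge vectors: Outcrop 2→Outcrop 3 = (197, 1467, 0), Outcrop 2→Outcrop 4 = (1096, 740, -288).
Normal n = (Outcrop 2→Outcrop 3) × (Outcrop 2→Outcrop 4) = (-422496, 56736, -1462052).
So ∂z/∂x = −n_x/n_z = −0.28897 and ∂z/∂y = −n_y/n_z = 0.03881.
Gradient magnitude |∇z| = √(a² + b²) = √(0.08351 + 0.00151) = 0.29157.
True dip = arctan(0.29157) = 16.26°, dipping toward E (azimuth ≈ 098°).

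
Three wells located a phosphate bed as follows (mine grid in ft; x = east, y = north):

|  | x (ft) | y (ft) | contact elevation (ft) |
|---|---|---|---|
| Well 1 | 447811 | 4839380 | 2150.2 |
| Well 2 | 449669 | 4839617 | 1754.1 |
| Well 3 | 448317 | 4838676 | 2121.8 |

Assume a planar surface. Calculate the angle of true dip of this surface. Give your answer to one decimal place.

Two edge vectors: Well 1→Well 2 = (1858, 237, -396.1), Well 1→Well 3 = (506, -704, -28.4).
Normal n = (Well 1→Well 2) × (Well 1→Well 3) = (-285585.2, -147659.4, -1427954).
So ∂z/∂x = −n_x/n_z = −0.20000 and ∂z/∂y = −n_y/n_z = −0.10341.
Gradient magnitude |∇z| = √(a² + b²) = √(0.04000 + 0.01069) = 0.22515.
True dip = arctan(0.22515) = 12.7°, dipping toward ENE (azimuth ≈ 063°).

12.7°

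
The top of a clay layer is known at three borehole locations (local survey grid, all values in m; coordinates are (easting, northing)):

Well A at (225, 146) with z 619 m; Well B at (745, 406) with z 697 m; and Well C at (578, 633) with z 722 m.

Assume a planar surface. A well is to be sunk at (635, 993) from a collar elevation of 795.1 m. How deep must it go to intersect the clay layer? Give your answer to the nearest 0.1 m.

Two edge vectors: Well A→Well B = (520, 260, 78), Well A→Well C = (353, 487, 103).
Normal n = (Well A→Well B) × (Well A→Well C) = (-11206, -26026, 161460).
So ∂z/∂E = −n_x/n_z = 0.06940 and ∂z/∂N = −n_y/n_z = 0.16119.
Intercept c from Well A: 619 − 15.62 − 23.53 = 579.85.
At (635, 993): z_contact = 44.07 + 160.06 + 579.85 = 783.99 m.
Depth below ground = 795.1 − 783.99 = 11.1 m.

11.1 m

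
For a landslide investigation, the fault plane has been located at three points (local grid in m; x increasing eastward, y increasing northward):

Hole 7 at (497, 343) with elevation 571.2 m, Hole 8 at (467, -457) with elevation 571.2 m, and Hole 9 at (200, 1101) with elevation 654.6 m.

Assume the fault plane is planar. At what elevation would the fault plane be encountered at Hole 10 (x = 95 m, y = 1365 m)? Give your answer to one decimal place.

Let the plane be z = a·x + b·y + c.
Hole 8−Hole 7: −30a − 800b = 0;  Hole 9−Hole 7: −297a + 758b = 83.4.
Solving gives a = −0.256280, b = 0.009611.
Then c = 571.2 − a·497 − b·343 = 695.27.
At (95, 1365): z = −24.3 + 13.1 + 695.27 = 684.0 m.

684.0 m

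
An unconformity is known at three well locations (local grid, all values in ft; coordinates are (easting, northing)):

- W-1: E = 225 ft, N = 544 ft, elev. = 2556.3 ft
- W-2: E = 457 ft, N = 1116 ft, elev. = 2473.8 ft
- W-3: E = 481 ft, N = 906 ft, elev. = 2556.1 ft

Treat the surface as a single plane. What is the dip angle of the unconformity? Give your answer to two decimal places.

Let the plane be z = a·E + b·N + c.
W-2−W-1: 232a + 572b = −82.5;  W-3−W-1: 256a + 362b = −0.2.
Solving gives a = 0.47641, b = −0.33746.
Gradient magnitude |∇z| = √(a² + b²) = √(0.22696 + 0.11388) = 0.58382.
True dip = arctan(0.58382) = 30.28°, dipping toward NW (azimuth ≈ 305°).

30.28°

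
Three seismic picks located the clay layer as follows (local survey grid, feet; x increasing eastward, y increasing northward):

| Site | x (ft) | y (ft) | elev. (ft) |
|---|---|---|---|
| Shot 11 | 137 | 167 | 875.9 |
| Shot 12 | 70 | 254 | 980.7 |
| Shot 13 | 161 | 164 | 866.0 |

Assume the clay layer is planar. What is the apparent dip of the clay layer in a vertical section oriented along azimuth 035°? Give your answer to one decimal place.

Let the plane be z = a·x + b·y + c.
Shot 12−Shot 11: −67a + 87b = 104.8;  Shot 13−Shot 11: 24a − 3b = −9.9.
Solving gives a = −0.28983, b = 0.98140.
Unit vector along 035° is (sin 35°, cos 35°) = (0.5736, 0.8192).
Slope in that direction = a·(0.5736) + b·(0.8192) = 0.63768.
Apparent dip = arctan|0.63768| = 32.5° (true dip is 45.7°, so apparent ≤ true as expected).

32.5°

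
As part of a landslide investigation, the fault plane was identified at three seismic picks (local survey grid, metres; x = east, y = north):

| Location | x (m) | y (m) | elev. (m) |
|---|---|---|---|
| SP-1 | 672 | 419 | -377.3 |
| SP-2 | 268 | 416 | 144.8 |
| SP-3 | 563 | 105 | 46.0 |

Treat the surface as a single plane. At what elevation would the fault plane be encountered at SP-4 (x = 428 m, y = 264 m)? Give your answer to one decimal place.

Let the plane be z = a·x + b·y + c.
SP-2−SP-1: −404a − 3b = 522.1;  SP-3−SP-1: −109a − 314b = 423.3.
Solving gives a = −1.28563, b = −0.90180.
Then c = -377.3 − a·672 − b·419 = 864.50.
At (428, 264): z = −550.2 − 238.1 + 864.50 = 76.2 m.

76.2 m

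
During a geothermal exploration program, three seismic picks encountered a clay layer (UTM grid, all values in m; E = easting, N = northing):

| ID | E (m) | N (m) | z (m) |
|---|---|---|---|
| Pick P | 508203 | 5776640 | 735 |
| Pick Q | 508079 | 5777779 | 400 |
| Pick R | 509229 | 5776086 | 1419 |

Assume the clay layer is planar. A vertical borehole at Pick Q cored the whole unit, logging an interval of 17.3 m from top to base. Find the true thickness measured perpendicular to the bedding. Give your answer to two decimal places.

14.91 m

Let the plane be z = a·E + b·N + c.
Pick Q−Pick P: −124a + 1139b = −335;  Pick R−Pick P: 1026a − 554b = 684.
Solving gives a = 0.53957, b = −0.23538.
|∇z| = √(a²+b²) = 0.58868, so dip δ = arctan(0.58868) = 30.48°.
True thickness = vertical thickness × cos δ = 17.3 × cos 30.48° = 14.91 m.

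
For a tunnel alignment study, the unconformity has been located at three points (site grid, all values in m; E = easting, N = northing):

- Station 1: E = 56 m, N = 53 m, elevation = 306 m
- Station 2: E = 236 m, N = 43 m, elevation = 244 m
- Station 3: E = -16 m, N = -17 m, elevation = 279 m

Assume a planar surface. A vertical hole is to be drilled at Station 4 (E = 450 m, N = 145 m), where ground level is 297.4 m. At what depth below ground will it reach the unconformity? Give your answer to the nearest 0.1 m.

Two edge vectors: Station 1→Station 2 = (180, -10, -62), Station 1→Station 3 = (-72, -70, -27).
Normal n = (Station 1→Station 2) × (Station 1→Station 3) = (-4070, 9324, -13320).
So ∂z/∂E = −n_x/n_z = −0.30556 and ∂z/∂N = −n_y/n_z = 0.70000.
Intercept c from Station 1: 306 + 17.11 − 37.10 = 286.01.
At (450, 145): z_contact = −137.50 + 101.50 + 286.01 = 250.01 m.
Depth below ground = 297.4 − 250.01 = 47.4 m.

47.4 m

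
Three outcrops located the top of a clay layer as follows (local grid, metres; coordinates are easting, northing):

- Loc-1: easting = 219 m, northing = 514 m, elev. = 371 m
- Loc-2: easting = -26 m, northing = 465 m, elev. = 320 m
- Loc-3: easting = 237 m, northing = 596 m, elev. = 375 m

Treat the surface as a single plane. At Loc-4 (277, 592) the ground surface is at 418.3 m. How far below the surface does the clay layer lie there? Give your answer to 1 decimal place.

35.0 m

Two edge vectors: Loc-1→Loc-2 = (-245, -49, -51), Loc-1→Loc-3 = (18, 82, 4).
Normal n = (Loc-1→Loc-2) × (Loc-1→Loc-3) = (3986, 62, -19208).
So ∂z/∂easting = −n_x/n_z = 0.20752 and ∂z/∂northing = −n_y/n_z = 0.00323.
Intercept c from Loc-1: 371 − 45.45 − 1.66 = 323.89.
At (277, 592): z_contact = 57.48 + 1.91 + 323.89 = 383.29 m.
Depth below ground = 418.3 − 383.29 = 35.0 m.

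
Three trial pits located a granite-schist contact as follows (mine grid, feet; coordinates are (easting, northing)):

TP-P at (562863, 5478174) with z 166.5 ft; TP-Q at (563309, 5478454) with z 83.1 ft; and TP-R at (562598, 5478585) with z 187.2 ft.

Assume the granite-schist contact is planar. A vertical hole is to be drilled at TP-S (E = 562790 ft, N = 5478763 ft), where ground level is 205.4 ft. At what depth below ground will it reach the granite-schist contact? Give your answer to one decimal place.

57.0 ft

Two edge vectors: TP-P→TP-Q = (446, 280, -83.4), TP-P→TP-R = (-265, 411, 20.7).
Normal n = (TP-P→TP-Q) × (TP-P→TP-R) = (40073.4, 12868.8, 257506).
So ∂z/∂E = −n_x/n_z = −0.155621228 and ∂z/∂N = −n_y/n_z = −0.049974758.
Intercept c from TP-P: 166.5 + 87593.43 + 273770.42 = 361530.35.
At (562790, 5478763): z_contact = −87582.07 − 273799.85 + 361530.35 = 148.43 ft.
Depth below ground = 205.4 − 148.43 = 57.0 ft.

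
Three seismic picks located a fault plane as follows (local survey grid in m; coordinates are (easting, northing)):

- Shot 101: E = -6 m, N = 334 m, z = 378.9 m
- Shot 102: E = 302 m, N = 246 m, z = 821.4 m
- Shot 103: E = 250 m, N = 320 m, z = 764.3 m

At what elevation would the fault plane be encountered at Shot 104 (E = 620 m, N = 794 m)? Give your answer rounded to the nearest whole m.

1468 m

Two edge vectors: Shot 101→Shot 102 = (308, -88, 442.5), Shot 101→Shot 103 = (256, -14, 385.4).
Normal n = (Shot 101→Shot 102) × (Shot 101→Shot 103) = (-27720.2, -5423.2, 18216).
So ∂z/∂E = −n_x/n_z = 1.52175 and ∂z/∂N = −n_y/n_z = 0.29772.
Intercept c from Shot 101: 378.9 + 9.13 − 99.44 = 288.59.
At (620, 794): z = 943.5 + 236.4 + 288.59 = 1468.5 m.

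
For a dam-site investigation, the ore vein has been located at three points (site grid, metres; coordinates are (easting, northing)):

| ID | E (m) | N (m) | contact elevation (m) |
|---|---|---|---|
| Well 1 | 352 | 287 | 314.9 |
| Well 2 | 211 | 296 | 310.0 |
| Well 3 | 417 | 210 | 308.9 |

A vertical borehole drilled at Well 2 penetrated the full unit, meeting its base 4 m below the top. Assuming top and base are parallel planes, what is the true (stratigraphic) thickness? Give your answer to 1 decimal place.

4.0 m

Let the plane be z = a·E + b·N + c.
Well 2−Well 1: −141a + 9b = −4.9;  Well 3−Well 1: 65a − 77b = −6.
Solving gives a = 0.04199, b = 0.11337.
|∇z| = √(a²+b²) = 0.12089, so dip δ = arctan(0.12089) = 6.89°.
True thickness = vertical thickness × cos δ = 4 × cos 6.89° = 4.0 m.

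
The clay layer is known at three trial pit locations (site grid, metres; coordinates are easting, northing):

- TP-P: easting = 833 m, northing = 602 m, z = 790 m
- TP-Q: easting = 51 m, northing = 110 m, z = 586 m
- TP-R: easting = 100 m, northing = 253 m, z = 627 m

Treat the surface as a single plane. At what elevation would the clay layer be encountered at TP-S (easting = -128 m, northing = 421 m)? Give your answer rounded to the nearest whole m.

Let the plane be z = a·easting + b·northing + c.
TP-Q−TP-P: −782a − 492b = −204;  TP-R−TP-P: −733a − 349b = −163.
Solving gives a = 0.10260, b = 0.25156.
Then c = 790 − a·833 − b·602 = 553.10.
At (-128, 421): z = −13.1 + 105.9 + 553.10 = 645.9 m.

646 m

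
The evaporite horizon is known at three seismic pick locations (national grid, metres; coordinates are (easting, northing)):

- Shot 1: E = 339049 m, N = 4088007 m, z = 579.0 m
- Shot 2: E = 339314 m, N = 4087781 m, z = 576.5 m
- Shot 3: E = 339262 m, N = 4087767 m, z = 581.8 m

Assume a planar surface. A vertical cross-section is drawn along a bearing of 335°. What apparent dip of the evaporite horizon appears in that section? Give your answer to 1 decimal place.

2.3°

Two edge vectors: Shot 1→Shot 2 = (265, -226, -2.5), Shot 1→Shot 3 = (213, -240, 2.8).
Normal n = (Shot 1→Shot 2) × (Shot 1→Shot 3) = (-1232.8, -1274.5, -15462).
So ∂z/∂E = −n_x/n_z = −0.07973 and ∂z/∂N = −n_y/n_z = −0.08243.
Unit vector along 335° is (sin 335°, cos 335°) = (-0.4226, 0.9063).
Slope in that direction = a·(-0.4226) + b·(0.9063) = −0.04101.
Apparent dip = arctan|0.04101| = 2.3° (true dip is 6.5°, so apparent ≤ true as expected).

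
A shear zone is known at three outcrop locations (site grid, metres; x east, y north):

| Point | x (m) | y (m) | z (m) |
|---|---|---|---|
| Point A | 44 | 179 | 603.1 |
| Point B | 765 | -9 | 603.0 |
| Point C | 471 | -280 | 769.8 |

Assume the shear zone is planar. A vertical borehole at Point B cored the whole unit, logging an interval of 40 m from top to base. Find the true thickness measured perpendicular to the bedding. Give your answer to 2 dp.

Two edge vectors: Point A→Point B = (721, -188, -0.1), Point A→Point C = (427, -459, 166.7).
Normal n = (Point A→Point B) × (Point A→Point C) = (-31385.5, -120233.4, -250663).
So ∂z/∂x = −n_x/n_z = −0.12521 and ∂z/∂y = −n_y/n_z = −0.47966.
|∇z| = √(a²+b²) = 0.49573, so dip δ = arctan(0.49573) = 26.37°.
True thickness = vertical thickness × cos δ = 40 × cos 26.37° = 35.84 m.

35.84 m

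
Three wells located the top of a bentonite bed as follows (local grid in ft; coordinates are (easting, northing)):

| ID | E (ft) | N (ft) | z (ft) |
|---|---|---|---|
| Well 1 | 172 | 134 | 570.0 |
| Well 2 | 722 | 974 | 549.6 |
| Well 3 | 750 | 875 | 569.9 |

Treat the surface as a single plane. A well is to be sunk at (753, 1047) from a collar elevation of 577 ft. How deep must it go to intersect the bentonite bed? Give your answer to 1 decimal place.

32.4 ft

Two edge vectors: Well 1→Well 2 = (550, 840, -20.4), Well 1→Well 3 = (578, 741, -0.1).
Normal n = (Well 1→Well 2) × (Well 1→Well 3) = (15032.4, -11736.2, -77970).
So ∂z/∂E = −n_x/n_z = 0.192797 and ∂z/∂N = −n_y/n_z = −0.150522.
Intercept c from Well 1: 570 − 33.16 + 20.17 = 557.01.
At (753, 1047): z_contact = 145.18 − 157.60 + 557.01 = 544.59 ft.
Depth below ground = 577 − 544.59 = 32.4 ft.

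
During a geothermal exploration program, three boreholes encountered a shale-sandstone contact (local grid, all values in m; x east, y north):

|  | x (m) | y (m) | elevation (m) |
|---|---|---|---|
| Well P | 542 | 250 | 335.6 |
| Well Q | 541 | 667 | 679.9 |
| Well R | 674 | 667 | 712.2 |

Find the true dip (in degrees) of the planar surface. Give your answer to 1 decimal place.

40.7°

Let the plane be z = a·x + b·y + c.
Well Q−Well P: −1a + 417b = 344.3;  Well R−Well P: 132a + 417b = 376.6.
Solving gives a = 0.24286, b = 0.82624.
Gradient magnitude |∇z| = √(a² + b²) = √(0.05898 + 0.68268) = 0.86119.
True dip = arctan(0.86119) = 40.7°, dipping toward SSW (azimuth ≈ 196°).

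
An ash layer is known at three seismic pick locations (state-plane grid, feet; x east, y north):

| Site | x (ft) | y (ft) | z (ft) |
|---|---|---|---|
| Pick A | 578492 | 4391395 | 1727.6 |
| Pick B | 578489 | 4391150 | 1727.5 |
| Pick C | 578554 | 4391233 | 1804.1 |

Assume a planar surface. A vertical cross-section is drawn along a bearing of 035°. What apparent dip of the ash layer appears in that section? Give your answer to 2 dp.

34.01°

Two edge vectors: Pick A→Pick B = (-3, -245, -0.1), Pick A→Pick C = (62, -162, 76.5).
Normal n = (Pick A→Pick B) × (Pick A→Pick C) = (-18758.7, 223.3, 15676).
So ∂z/∂x = −n_x/n_z = 1.19665 and ∂z/∂y = −n_y/n_z = −0.01424.
Unit vector along 035° is (sin 35°, cos 35°) = (0.5736, 0.8192).
Slope in that direction = a·(0.5736) + b·(0.8192) = 0.67470.
Apparent dip = arctan|0.67470| = 34.01° (true dip is 50.1°, so apparent ≤ true as expected).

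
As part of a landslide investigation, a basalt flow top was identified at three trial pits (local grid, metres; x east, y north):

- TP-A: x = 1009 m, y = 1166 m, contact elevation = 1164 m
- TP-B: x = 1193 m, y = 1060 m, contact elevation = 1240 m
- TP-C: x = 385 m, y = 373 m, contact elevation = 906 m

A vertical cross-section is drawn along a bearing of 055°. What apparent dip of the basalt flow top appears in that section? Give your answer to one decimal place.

18.7°

Two edge vectors: TP-A→TP-B = (184, -106, 76), TP-A→TP-C = (-624, -793, -258).
Normal n = (TP-A→TP-B) × (TP-A→TP-C) = (87616, 48, -212056).
So ∂z/∂x = −n_x/n_z = 0.41317 and ∂z/∂y = −n_y/n_z = 0.00023.
Unit vector along 055° is (sin 55°, cos 55°) = (0.8192, 0.5736).
Slope in that direction = a·(0.8192) + b·(0.5736) = 0.33858.
Apparent dip = arctan|0.33858| = 18.7° (true dip is 22.4°, so apparent ≤ true as expected).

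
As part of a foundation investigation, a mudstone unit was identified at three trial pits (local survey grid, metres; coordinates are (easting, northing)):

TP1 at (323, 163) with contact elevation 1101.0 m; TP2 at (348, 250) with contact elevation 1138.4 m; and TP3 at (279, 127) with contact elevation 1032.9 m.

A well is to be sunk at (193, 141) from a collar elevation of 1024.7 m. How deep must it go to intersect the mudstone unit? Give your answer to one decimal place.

126.5 m

Let the plane be z = a·E + b·N + c.
TP2−TP1: 25a + 87b = 37.4;  TP3−TP1: −44a − 36b = −68.1.
Solving gives a = 1.56363, b = −0.01943.
Then c = 1101 − a·323 − b·163 = 599.12.
At (193, 141): z_contact = 301.78 − 2.74 + 599.12 = 898.16 m.
Depth below ground = 1024.7 − 898.16 = 126.5 m.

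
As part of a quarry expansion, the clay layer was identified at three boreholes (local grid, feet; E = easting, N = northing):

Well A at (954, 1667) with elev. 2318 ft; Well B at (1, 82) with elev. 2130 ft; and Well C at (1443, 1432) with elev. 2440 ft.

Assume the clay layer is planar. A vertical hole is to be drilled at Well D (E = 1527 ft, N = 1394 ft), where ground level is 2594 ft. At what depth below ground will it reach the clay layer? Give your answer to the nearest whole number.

133 ft

Two edge vectors: Well A→Well B = (-953, -1585, -188), Well A→Well C = (489, -235, 122).
Normal n = (Well A→Well B) × (Well A→Well C) = (-237550, 24334, 999020).
So ∂z/∂E = −n_x/n_z = 0.23778 and ∂z/∂N = −n_y/n_z = −0.02436.
Intercept c from Well A: 2318 − 226.85 + 40.60 = 2131.76.
At (1527, 1394): z_contact = 363.1 − 34.0 + 2131.76 = 2460.9 ft.
Depth below ground = 2594 − 2460.9 = 133 ft.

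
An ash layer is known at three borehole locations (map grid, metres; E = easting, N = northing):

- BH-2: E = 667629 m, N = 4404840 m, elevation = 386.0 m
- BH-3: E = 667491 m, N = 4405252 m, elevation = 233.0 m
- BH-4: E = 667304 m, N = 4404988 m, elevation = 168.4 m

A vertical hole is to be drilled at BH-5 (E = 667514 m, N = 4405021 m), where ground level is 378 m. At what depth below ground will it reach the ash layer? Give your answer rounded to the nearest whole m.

Two edge vectors: BH-2→BH-3 = (-138, 412, -153), BH-2→BH-4 = (-325, 148, -217.6).
Normal n = (BH-2→BH-3) × (BH-2→BH-4) = (-67007.2, 19696.2, 113476).
So ∂z/∂E = −n_x/n_z = 0.59049667 and ∂z/∂N = −n_y/n_z = −0.17357150.
Intercept c from BH-2: 386 − 394232.70 + 764554.70 = 370708.00.
At (667514, 4405021): z_contact = 394164.8 − 764586.1 + 370708.00 = 286.7 m.
Depth below ground = 378 − 286.7 = 91 m.

91 m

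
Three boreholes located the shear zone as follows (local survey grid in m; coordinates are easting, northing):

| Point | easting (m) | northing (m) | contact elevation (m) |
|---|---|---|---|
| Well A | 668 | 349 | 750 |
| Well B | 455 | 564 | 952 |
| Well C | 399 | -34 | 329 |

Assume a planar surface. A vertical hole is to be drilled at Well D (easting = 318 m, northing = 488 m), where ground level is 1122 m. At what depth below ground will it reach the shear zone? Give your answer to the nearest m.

Let the plane be z = a·easting + b·northing + c.
Well B−Well A: −213a + 215b = 202;  Well C−Well A: −269a − 383b = −421.
Solving gives a = 0.09432, b = 1.03297.
Then c = 750 − a·668 − b·349 = 326.49.
At (318, 488): z_contact = 30.0 + 504.1 + 326.49 = 860.6 m.
Depth below ground = 1122 − 860.6 = 261 m.

261 m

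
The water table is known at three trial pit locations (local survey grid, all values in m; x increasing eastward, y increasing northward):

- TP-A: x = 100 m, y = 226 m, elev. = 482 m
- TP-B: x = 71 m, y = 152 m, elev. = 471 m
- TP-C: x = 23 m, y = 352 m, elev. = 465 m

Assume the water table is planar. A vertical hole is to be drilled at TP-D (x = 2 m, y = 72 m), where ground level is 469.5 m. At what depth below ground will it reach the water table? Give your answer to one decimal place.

Let the plane be z = a·x + b·y + c.
TP-B−TP-A: −29a − 74b = −11;  TP-C−TP-A: −77a + 126b = −17.
Solving gives a = 0.28272, b = 0.03785.
Then c = 482 − a·100 − b·226 = 445.17.
At (2, 72): z_contact = 0.57 + 2.73 + 445.17 = 448.46 m.
Depth below ground = 469.5 − 448.46 = 21.0 m.

21.0 m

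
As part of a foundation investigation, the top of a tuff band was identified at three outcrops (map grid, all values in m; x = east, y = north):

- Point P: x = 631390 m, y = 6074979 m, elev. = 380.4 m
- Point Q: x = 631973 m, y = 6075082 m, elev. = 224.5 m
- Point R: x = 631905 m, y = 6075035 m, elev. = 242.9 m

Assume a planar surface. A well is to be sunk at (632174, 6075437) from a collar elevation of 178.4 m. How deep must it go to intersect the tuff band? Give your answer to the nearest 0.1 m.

9.6 m

Let the plane be z = a·x + b·y + c.
Point Q−Point P: 583a + 103b = −155.9;  Point R−Point P: 515a + 56b = −137.5.
Solving gives a = −0.266318576, b = −0.006177379.
Then c = 380.4 − a·631390 − b·6074979 = 206058.73.
At (632174, 6075437): z_contact = −168359.68 − 37530.28 + 206058.73 = 168.78 m.
Depth below ground = 178.4 − 168.78 = 9.6 m.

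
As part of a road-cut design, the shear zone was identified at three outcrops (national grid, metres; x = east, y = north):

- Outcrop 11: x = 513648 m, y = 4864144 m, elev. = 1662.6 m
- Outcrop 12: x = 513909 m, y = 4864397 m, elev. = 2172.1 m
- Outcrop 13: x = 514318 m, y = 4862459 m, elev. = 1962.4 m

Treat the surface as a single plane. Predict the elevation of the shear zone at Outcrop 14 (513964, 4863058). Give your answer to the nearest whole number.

Let the plane be z = a·x + b·y + c.
Outcrop 12−Outcrop 11: 261a + 253b = 509.5;  Outcrop 13−Outcrop 11: 670a − 1685b = 299.8.
Solving gives a = 1.53350495, b = 0.43183876.
Then c = 1662.6 − a·513648 − b·4864144 = −2886545.09.
At (513964, 4863058): z = 788166.3 + 2100057.0 − 2886545.09 = 1678.2 m.

1678 m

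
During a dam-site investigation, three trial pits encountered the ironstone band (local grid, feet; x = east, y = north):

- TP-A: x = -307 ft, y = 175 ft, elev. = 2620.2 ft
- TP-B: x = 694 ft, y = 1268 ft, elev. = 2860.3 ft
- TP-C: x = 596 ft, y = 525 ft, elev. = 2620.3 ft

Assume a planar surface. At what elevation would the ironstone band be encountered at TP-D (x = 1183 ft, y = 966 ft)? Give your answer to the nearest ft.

2693 ft

Let the plane be z = a·x + b·y + c.
TP-B−TP-A: 1001a + 1093b = 240.1;  TP-C−TP-A: 903a + 350b = 0.1.
Solving gives a = −0.13183, b = 0.34040.
Then c = 2620.2 − a·-307 − b·175 = 2520.16.
At (1183, 966): z = −156.0 + 328.8 + 2520.16 = 2693.0 ft.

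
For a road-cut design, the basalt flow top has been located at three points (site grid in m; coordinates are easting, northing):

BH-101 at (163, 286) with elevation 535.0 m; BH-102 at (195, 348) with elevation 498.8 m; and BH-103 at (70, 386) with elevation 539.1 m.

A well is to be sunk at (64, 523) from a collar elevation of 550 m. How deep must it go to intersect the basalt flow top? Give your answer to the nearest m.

58 m

Two edge vectors: BH-101→BH-102 = (32, 62, -36.2), BH-101→BH-103 = (-93, 100, 4.1).
Normal n = (BH-101→BH-102) × (BH-101→BH-103) = (3874.2, 3235.4, 8966).
So ∂z/∂easting = −n_x/n_z = −0.43210 and ∂z/∂northing = −n_y/n_z = −0.36085.
Intercept c from BH-101: 535 + 70.43 + 103.20 = 708.64.
At (64, 523): z_contact = −27.7 − 188.7 + 708.64 = 492.3 m.
Depth below ground = 550 − 492.3 = 58 m.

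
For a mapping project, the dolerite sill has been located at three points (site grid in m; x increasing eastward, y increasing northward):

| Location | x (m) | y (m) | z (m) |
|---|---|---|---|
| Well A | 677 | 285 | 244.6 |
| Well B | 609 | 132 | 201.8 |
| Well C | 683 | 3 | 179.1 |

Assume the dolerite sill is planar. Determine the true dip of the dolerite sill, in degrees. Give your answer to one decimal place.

Two edge vectors: Well A→Well B = (-68, -153, -42.8), Well A→Well C = (6, -282, -65.5).
Normal n = (Well A→Well B) × (Well A→Well C) = (-2048.1, -4710.8, 20094).
So ∂z/∂x = −n_x/n_z = 0.10193 and ∂z/∂y = −n_y/n_z = 0.23444.
Gradient magnitude |∇z| = √(a² + b²) = √(0.01039 + 0.05496) = 0.25564.
True dip = arctan(0.25564) = 14.3°, dipping toward SSW (azimuth ≈ 203°).

14.3°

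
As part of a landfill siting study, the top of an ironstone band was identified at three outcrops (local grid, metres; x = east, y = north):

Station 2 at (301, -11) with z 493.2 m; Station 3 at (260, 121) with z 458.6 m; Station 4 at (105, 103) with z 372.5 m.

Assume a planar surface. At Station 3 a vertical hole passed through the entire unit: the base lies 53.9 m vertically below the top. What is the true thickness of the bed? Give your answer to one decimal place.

46.8 m

Two edge vectors: Station 2→Station 3 = (-41, 132, -34.6), Station 2→Station 4 = (-196, 114, -120.7).
Normal n = (Station 2→Station 3) × (Station 2→Station 4) = (-11988, 1832.9, 21198).
So ∂z/∂x = −n_x/n_z = 0.56553 and ∂z/∂y = −n_y/n_z = −0.08647.
|∇z| = √(a²+b²) = 0.57210, so dip δ = arctan(0.57210) = 29.77°.
True thickness = vertical thickness × cos δ = 53.9 × cos 29.77° = 46.8 m.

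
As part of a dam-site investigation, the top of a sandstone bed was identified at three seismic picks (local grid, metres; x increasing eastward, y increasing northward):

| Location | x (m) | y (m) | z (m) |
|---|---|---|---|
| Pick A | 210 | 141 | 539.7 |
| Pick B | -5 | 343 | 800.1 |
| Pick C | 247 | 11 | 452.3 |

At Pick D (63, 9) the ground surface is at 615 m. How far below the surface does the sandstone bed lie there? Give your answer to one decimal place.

Two edge vectors: Pick A→Pick B = (-215, 202, 260.4), Pick A→Pick C = (37, -130, -87.4).
Normal n = (Pick A→Pick B) × (Pick A→Pick C) = (16197.2, -9156.2, 20476).
So ∂z/∂x = −n_x/n_z = −0.79103 and ∂z/∂y = −n_y/n_z = 0.44717.
Intercept c from Pick A: 539.7 + 166.12 − 63.05 = 642.77.
At (63, 9): z_contact = −49.84 + 4.02 + 642.77 = 596.96 m.
Depth below ground = 615 − 596.96 = 18.0 m.

18.0 m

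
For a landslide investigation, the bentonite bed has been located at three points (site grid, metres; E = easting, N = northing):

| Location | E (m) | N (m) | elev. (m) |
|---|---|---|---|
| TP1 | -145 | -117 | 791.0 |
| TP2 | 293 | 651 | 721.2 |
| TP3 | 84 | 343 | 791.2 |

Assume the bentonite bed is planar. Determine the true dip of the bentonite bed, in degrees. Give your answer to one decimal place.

54.6°

Two edge vectors: TP1→TP2 = (438, 768, -69.8), TP1→TP3 = (229, 460, 0.2).
Normal n = (TP1→TP2) × (TP1→TP3) = (32261.6, -16071.8, 25608).
So ∂z/∂E = −n_x/n_z = −1.25983 and ∂z/∂N = −n_y/n_z = 0.62761.
Gradient magnitude |∇z| = √(a² + b²) = √(1.58716 + 0.39389) = 1.40750.
True dip = arctan(1.40750) = 54.6°, dipping toward ESE (azimuth ≈ 116°).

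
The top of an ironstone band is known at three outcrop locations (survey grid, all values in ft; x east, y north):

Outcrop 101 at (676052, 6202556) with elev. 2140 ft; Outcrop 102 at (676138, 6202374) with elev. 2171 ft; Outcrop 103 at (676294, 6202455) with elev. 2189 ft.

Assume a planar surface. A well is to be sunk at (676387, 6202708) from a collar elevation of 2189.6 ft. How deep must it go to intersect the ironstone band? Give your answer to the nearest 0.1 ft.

Let the plane be z = a·x + b·y + c.
Outcrop 102−Outcrop 101: 86a − 182b = 31;  Outcrop 103−Outcrop 101: 242a − 101b = 49.
Solving gives a = 0.163668760, b = −0.092991685.
Then c = 2140 − a·676052 − b·6202556 = 468277.54.
At (676387, 6202708): z_contact = 110703.42 − 576800.27 + 468277.54 = 2180.69 ft.
Depth below ground = 2189.6 − 2180.69 = 8.9 ft.

8.9 ft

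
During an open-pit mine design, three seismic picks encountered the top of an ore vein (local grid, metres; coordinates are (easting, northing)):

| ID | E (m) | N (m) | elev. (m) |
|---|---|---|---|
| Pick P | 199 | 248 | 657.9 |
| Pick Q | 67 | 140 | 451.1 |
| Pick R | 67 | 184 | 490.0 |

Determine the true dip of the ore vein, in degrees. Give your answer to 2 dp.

50.70°

Two edge vectors: Pick P→Pick Q = (-132, -108, -206.8), Pick P→Pick R = (-132, -64, -167.9).
Normal n = (Pick P→Pick Q) × (Pick P→Pick R) = (4898, 5134.8, -5808).
So ∂z/∂E = −n_x/n_z = 0.84332 and ∂z/∂N = −n_y/n_z = 0.88409.
Gradient magnitude |∇z| = √(a² + b²) = √(0.71119 + 0.78162) = 1.22180.
True dip = arctan(1.22180) = 50.70°, dipping toward SW (azimuth ≈ 224°).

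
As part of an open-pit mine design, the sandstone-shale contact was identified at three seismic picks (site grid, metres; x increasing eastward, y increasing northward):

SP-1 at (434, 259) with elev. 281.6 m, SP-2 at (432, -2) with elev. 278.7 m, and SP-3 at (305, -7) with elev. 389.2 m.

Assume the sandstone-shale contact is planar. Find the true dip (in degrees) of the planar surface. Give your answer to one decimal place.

41.1°

Two edge vectors: SP-1→SP-2 = (-2, -261, -2.9), SP-1→SP-3 = (-129, -266, 107.6).
Normal n = (SP-1→SP-2) × (SP-1→SP-3) = (-28855, 589.3, -33137).
So ∂z/∂x = −n_x/n_z = −0.87078 and ∂z/∂y = −n_y/n_z = 0.01778.
Gradient magnitude |∇z| = √(a² + b²) = √(0.75826 + 0.00032) = 0.87096.
True dip = arctan(0.87096) = 41.1°, dipping toward E (azimuth ≈ 091°).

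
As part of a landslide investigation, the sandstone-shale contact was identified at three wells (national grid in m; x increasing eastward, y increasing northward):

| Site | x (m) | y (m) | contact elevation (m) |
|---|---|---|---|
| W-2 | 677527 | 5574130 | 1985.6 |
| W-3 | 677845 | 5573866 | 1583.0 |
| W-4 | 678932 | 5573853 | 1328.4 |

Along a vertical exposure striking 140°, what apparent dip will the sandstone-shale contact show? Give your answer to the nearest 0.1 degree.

47.9°

Two edge vectors: W-2→W-3 = (318, -264, -402.6), W-2→W-4 = (1405, -277, -657.2).
Normal n = (W-2→W-3) × (W-2→W-4) = (61980.6, -356663.4, 282834).
So ∂z/∂x = −n_x/n_z = −0.21914 and ∂z/∂y = −n_y/n_z = 1.26103.
Unit vector along 140° is (sin 140°, cos 140°) = (0.6428, -0.7660).
Slope in that direction = a·(0.6428) + b·(-0.7660) = −1.10687.
Apparent dip = arctan|1.10687| = 47.9° (true dip is 52.0°, so apparent ≤ true as expected).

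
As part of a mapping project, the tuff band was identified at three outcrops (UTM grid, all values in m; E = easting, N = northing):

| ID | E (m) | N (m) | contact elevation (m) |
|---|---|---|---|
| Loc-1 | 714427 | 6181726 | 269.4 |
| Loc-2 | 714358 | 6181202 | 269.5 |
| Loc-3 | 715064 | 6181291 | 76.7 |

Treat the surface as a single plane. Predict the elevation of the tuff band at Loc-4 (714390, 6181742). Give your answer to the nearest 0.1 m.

Let the plane be z = a·E + b·N + c.
Loc-2−Loc-1: −69a − 524b = 0.1;  Loc-3−Loc-1: 637a − 435b = −192.7.
Solving gives a = −0.277673081, b = 0.036372982.
Then c = 269.4 − a·714427 − b·6181726 = −26201.26.
At (714390, 6181742): z = −198366.9 + 224848.4 − 26201.26 = 280.3 m.

280.3 m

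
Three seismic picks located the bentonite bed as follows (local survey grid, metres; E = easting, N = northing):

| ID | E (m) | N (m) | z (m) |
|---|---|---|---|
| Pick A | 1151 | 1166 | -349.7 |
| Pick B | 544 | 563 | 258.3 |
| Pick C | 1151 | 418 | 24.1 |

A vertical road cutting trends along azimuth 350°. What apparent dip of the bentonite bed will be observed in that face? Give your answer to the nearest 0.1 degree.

22.0°

Let the plane be z = a·E + b·N + c.
Pick B−Pick A: −607a − 603b = 608;  Pick C−Pick A: 0a − 748b = 373.8.
Solving gives a = −0.50521, b = −0.49973.
Unit vector along 350° is (sin 350°, cos 350°) = (-0.1736, 0.9848).
Slope in that direction = a·(-0.1736) + b·(0.9848) = −0.40441.
Apparent dip = arctan|0.40441| = 22.0° (true dip is 35.4°, so apparent ≤ true as expected).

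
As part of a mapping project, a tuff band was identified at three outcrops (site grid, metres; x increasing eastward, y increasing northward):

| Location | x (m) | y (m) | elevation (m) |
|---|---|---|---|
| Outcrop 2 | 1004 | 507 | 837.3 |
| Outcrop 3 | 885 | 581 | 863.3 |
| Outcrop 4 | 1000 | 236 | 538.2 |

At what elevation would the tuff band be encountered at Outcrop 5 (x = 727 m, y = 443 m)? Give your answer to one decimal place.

Let the plane be z = a·x + b·y + c.
Outcrop 3−Outcrop 2: −119a + 74b = 26;  Outcrop 4−Outcrop 2: −4a − 271b = −299.1.
Solving gives a = 0.463586, b = 1.096847.
Then c = 837.3 − a·1004 − b·507 = −184.24.
At (727, 443): z = 337.0 + 485.9 − 184.24 = 638.7 m.

638.7 m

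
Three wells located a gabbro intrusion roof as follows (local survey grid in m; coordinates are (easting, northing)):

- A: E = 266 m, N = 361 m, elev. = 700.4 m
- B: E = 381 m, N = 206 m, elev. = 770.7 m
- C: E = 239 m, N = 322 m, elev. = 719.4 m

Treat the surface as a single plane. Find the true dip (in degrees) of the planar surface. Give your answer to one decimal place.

Two edge vectors: A→B = (115, -155, 70.3), A→C = (-27, -39, 19).
Normal n = (A→B) × (A→C) = (-203.3, -4083.1, -8670).
So ∂z/∂E = −n_x/n_z = −0.02345 and ∂z/∂N = −n_y/n_z = −0.47095.
Gradient magnitude |∇z| = √(a² + b²) = √(0.00055 + 0.22179) = 0.47153.
True dip = arctan(0.47153) = 25.2°, dipping toward N (azimuth ≈ 003°).

25.2°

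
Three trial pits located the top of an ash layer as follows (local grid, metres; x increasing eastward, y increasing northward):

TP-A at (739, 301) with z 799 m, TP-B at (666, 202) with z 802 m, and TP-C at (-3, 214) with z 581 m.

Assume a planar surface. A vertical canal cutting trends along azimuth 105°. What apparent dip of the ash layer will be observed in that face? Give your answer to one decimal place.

Let the plane be z = a·x + b·y + c.
TP-B−TP-A: −73a − 99b = 3;  TP-C−TP-A: −742a − 87b = −218.
Solving gives a = 0.32550, b = −0.27031.
Unit vector along 105° is (sin 105°, cos 105°) = (0.9659, -0.2588).
Slope in that direction = a·(0.9659) + b·(-0.2588) = 0.38437.
Apparent dip = arctan|0.38437| = 21.0° (true dip is 22.9°, so apparent ≤ true as expected).

21.0°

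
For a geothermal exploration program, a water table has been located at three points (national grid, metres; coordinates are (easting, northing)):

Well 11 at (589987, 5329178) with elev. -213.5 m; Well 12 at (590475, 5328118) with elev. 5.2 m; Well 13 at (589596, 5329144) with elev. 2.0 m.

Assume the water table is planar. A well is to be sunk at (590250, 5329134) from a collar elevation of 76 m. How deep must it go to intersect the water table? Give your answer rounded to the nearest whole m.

405 m

Let the plane be z = a·E + b·N + c.
Well 12−Well 11: 488a − 1060b = 218.7;  Well 13−Well 11: −391a − 34b = 215.5.
Solving gives a = −0.51268571, b = −0.44234965.
Then c = -213.5 − a·589987 − b·5329178 = 2659624.41.
At (590250, 5329134): z_contact = −302612.7 − 2357340.5 + 2659624.41 = -328.9 m.
Depth below ground = 76 − (-328.9) = 405 m.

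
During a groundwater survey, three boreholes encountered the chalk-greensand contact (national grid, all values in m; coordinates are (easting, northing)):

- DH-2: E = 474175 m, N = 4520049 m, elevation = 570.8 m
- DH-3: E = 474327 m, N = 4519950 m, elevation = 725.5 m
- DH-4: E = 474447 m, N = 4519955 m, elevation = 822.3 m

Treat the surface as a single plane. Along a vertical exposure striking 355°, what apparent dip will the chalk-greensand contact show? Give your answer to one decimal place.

Let the plane be z = a·E + b·N + c.
DH-3−DH-2: 152a − 99b = 154.7;  DH-4−DH-2: 272a − 94b = 251.5.
Solving gives a = 0.81936, b = −0.30462.
Unit vector along 355° is (sin 355°, cos 355°) = (-0.0872, 0.9962).
Slope in that direction = a·(-0.0872) + b·(0.9962) = −0.37487.
Apparent dip = arctan|0.37487| = 20.5° (true dip is 41.2°, so apparent ≤ true as expected).

20.5°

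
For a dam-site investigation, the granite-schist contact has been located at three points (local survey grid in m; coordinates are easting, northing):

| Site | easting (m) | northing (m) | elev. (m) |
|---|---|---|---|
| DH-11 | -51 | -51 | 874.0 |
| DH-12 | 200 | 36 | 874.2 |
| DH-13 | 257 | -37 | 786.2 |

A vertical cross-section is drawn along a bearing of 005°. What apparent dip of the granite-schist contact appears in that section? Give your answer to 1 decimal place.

Two edge vectors: DH-11→DH-12 = (251, 87, 0.2), DH-11→DH-13 = (308, 14, -87.8).
Normal n = (DH-11→DH-12) × (DH-11→DH-13) = (-7641.4, 22099.4, -23282).
So ∂z/∂easting = −n_x/n_z = −0.32821 and ∂z/∂northing = −n_y/n_z = 0.94921.
Unit vector along 005° is (sin 5°, cos 5°) = (0.0872, 0.9962).
Slope in that direction = a·(0.0872) + b·(0.9962) = 0.91699.
Apparent dip = arctan|0.91699| = 42.5° (true dip is 45.1°, so apparent ≤ true as expected).

42.5°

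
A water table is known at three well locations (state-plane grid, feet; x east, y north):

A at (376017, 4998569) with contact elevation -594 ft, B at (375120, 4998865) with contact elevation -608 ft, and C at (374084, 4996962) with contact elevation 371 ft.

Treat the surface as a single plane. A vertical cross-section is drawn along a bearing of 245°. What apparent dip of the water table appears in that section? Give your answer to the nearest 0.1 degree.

Two edge vectors: A→B = (-897, 296, -14), A→C = (-1933, -1607, 965).
Normal n = (A→B) × (A→C) = (263142, 892667, 2013647).
So ∂z/∂x = −n_x/n_z = −0.13068 and ∂z/∂y = −n_y/n_z = −0.44331.
Unit vector along 245° is (sin 245°, cos 245°) = (-0.9063, -0.4226).
Slope in that direction = a·(-0.9063) + b·(-0.4226) = 0.30579.
Apparent dip = arctan|0.30579| = 17.0° (true dip is 24.8°, so apparent ≤ true as expected).

17.0°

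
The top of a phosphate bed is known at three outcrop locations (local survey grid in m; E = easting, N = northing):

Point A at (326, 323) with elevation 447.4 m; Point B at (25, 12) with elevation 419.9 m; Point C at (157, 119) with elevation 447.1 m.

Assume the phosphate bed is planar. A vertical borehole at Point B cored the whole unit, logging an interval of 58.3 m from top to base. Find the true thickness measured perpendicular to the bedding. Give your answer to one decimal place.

Two edge vectors: Point A→Point B = (-301, -311, -27.5), Point A→Point C = (-169, -204, -0.3).
Normal n = (Point A→Point B) × (Point A→Point C) = (-5516.7, 4557.2, 8845).
So ∂z/∂E = −n_x/n_z = 0.62371 and ∂z/∂N = −n_y/n_z = −0.51523.
|∇z| = √(a²+b²) = 0.80900, so dip δ = arctan(0.80900) = 38.97°.
True thickness = vertical thickness × cos δ = 58.3 × cos 38.97° = 45.3 m.

45.3 m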